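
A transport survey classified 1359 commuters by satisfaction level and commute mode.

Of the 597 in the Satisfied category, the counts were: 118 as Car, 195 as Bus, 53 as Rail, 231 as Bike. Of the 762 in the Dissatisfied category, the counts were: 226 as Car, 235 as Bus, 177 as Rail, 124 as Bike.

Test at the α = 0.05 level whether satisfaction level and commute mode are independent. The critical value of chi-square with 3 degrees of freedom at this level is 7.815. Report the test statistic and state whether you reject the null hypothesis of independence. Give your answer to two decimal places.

118.44; reject H₀

Row totals: 597, 762. Column totals: 344, 430, 230, 355. Grand total N = 1359.
Expected counts (row total × column total / N):
  Satisfied, Car: 597×344/1359 = 151.117
  Satisfied, Bus: 597×430/1359 = 188.896
  Satisfied, Rail: 597×230/1359 = 101.038
  Satisfied, Bike: 597×355/1359 = 155.949
  Dissatisfied, Car: 762×344/1359 = 192.883
  Dissatisfied, Bus: 762×430/1359 = 241.104
  Dissatisfied, Rail: 762×230/1359 = 128.962
  Dissatisfied, Bike: 762×355/1359 = 199.051
Contributions (O − E)²/E:
  (118 − 151.117)²/151.117 = 7.2575
  (195 − 188.896)²/188.896 = 0.1972
  (53 − 101.038)²/101.038 = 22.8394
  (231 − 155.949)²/155.949 = 36.1186
  (226 − 192.883)²/192.883 = 5.6860
  (235 − 241.104)²/241.104 = 0.1545
  (177 − 128.962)²/128.962 = 17.8940
  (124 − 199.051)²/199.051 = 28.2975
χ² = 7.2575 + 0.1972 + 22.8394 + 36.1186 + 5.6860 + 0.1545 + 17.8940 + 28.2975 = 118.44
df = (2−1)(4−1) = 3. Since 118.44 > 7.815, reject the null hypothesis of independence at α = 0.05.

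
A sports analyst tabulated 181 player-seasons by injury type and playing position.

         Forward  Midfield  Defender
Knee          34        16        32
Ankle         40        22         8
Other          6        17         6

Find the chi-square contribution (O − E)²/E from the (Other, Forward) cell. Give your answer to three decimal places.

3.626

Row total (Other) = 29; column total (Forward) = 80; N = 181.
Expected count E = 29 × 80 / 181 = 12.8177.
Contribution = (O − E)²/E = (6 − 12.8177)² / 12.8177 = 3.626.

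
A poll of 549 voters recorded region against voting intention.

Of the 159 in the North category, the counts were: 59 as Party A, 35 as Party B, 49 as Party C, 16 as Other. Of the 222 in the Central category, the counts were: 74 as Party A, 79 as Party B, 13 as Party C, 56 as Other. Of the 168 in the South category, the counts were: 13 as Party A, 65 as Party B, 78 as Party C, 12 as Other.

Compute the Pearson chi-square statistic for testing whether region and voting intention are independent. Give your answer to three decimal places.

129.507

Row totals: 159, 222, 168. Column totals: 146, 179, 140, 84. Grand total N = 549.
Expected counts (row total × column total / N):
  North, Party A: 159×146/549 = 42.28415
  North, Party B: 159×179/549 = 51.84153
  North, Party C: 159×140/549 = 40.54645
  North, Other: 159×84/549 = 24.32787
  Central, Party A: 222×146/549 = 59.03825
  Central, Party B: 222×179/549 = 72.38251
  Central, Party C: 222×140/549 = 56.61202
  Central, Other: 222×84/549 = 33.96721
  South, Party A: 168×146/549 = 44.67760
  South, Party B: 168×179/549 = 54.77596
  South, Party C: 168×140/549 = 42.84153
  South, Other: 168×84/549 = 25.70492
Contributions (O − E)²/E:
  (59 − 42.28415)²/42.28415 = 6.6081
  (35 − 51.84153)²/51.84153 = 5.4712
  (49 − 40.54645)²/40.54645 = 1.7625
  (16 − 24.32787)²/24.32787 = 2.8508
  (74 − 59.03825)²/59.03825 = 3.7917
  (79 − 72.38251)²/72.38251 = 0.6050
  (13 − 56.61202)²/56.61202 = 33.5973
  (56 − 33.96721)²/33.96721 = 14.2915
  (13 − 44.67760)²/44.67760 = 22.4603
  (65 − 54.77596)²/54.77596 = 1.9083
  (78 − 42.84153)²/42.84153 = 28.8533
  (12 − 25.70492)²/25.70492 = 7.3070
χ² = 6.6081 + 5.4712 + 1.7625 + 2.8508 + 3.7917 + 0.6050 + 33.5973 + 14.2915 + 22.4603 + 1.9083 + 28.8533 + 7.3070 = 129.507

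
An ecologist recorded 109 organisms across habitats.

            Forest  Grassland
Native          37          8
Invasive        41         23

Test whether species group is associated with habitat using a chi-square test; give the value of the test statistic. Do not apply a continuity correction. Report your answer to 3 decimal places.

Row totals: 45, 64. Column totals: 78, 31. Grand total N = 109.
Expected counts (row total × column total / N):
  Native, Forest: 45×78/109 = 32.2018
  Native, Grassland: 45×31/109 = 12.7982
  Invasive, Forest: 64×78/109 = 45.7982
  Invasive, Grassland: 64×31/109 = 18.2018
Contributions (O − E)²/E:
  (37 − 32.2018)²/32.2018 = 0.7150
  (8 − 12.7982)²/12.7982 = 1.7989
  (41 − 45.7982)²/45.7982 = 0.5027
  (23 − 18.2018)²/18.2018 = 1.2649
χ² = 0.7150 + 1.7989 + 0.5027 + 1.2649 = 4.281

4.281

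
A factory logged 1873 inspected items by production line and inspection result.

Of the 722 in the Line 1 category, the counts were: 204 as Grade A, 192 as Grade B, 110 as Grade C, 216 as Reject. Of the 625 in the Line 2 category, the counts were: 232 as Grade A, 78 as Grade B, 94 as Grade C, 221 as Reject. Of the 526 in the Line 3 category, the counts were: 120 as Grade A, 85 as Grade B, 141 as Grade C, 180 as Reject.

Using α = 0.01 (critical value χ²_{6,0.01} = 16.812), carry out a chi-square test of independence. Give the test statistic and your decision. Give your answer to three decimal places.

90.028; reject H₀

Row totals: 722, 625, 526. Column totals: 556, 355, 345, 617. Grand total N = 1873.
Expected counts (row total × column total / N):
  Line 1, Grade A: 722×556/1873 = 214.32568
  Line 1, Grade B: 722×355/1873 = 136.84463
  Line 1, Grade C: 722×345/1873 = 132.98986
  Line 1, Reject: 722×617/1873 = 237.83983
  Line 2, Grade A: 625×556/1873 = 185.53123
  Line 2, Grade B: 625×355/1873 = 118.45969
  Line 2, Grade C: 625×345/1873 = 115.12280
  Line 2, Reject: 625×617/1873 = 205.88628
  Line 3, Grade A: 526×556/1873 = 156.14309
  Line 3, Grade B: 526×355/1873 = 99.69568
  Line 3, Grade C: 526×345/1873 = 96.88735
  Line 3, Reject: 526×617/1873 = 173.27389
Contributions (O − E)²/E:
  (204 − 214.32568)²/214.32568 = 0.4975
  (192 − 136.84463)²/136.84463 = 22.2304
  (110 − 132.98986)²/132.98986 = 3.9742
  (216 − 237.83983)²/237.83983 = 2.0055
  (232 − 185.53123)²/185.53123 = 11.6387
  (78 − 118.45969)²/118.45969 = 13.8189
  (94 − 115.12280)²/115.12280 = 3.8756
  (221 − 205.88628)²/205.88628 = 1.1095
  (120 − 156.14309)²/156.14309 = 8.3662
  (85 − 99.69568)²/99.69568 = 2.1662
  (141 − 96.88735)²/96.88735 = 20.0844
  (180 − 173.27389)²/173.27389 = 0.2611
χ² = 0.4975 + 22.2304 + 3.9742 + 2.0055 + 11.6387 + 13.8189 + 3.8756 + 1.1095 + 8.3662 + 2.1662 + 20.0844 + 0.2611 = 90.028
df = (3−1)(4−1) = 6. Since 90.028 > 16.812, reject the null hypothesis of independence at α = 0.01.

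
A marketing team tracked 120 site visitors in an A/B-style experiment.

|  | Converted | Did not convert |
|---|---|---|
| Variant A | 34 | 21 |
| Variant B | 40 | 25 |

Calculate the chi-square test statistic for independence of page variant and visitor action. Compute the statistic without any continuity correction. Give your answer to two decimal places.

0.00

Row totals: 55, 65. Column totals: 74, 46. Grand total N = 120.
Expected counts (row total × column total / N):
  Variant A, Converted: 55×74/120 = 33.917
  Variant A, Did not convert: 55×46/120 = 21.083
  Variant B, Converted: 65×74/120 = 40.083
  Variant B, Did not convert: 65×46/120 = 24.917
Contributions (O − E)²/E:
  (34 − 33.917)²/33.917 = 0.0002
  (21 − 21.083)²/21.083 = 0.0003
  (40 − 40.083)²/40.083 = 0.0002
  (25 − 24.917)²/24.917 = 0.0003
χ² = 0.0002 + 0.0003 + 0.0002 + 0.0003 = 0.00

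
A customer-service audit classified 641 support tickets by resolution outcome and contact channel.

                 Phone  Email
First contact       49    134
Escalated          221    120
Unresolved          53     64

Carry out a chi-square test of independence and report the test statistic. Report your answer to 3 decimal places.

Row totals: 183, 341, 117. Column totals: 323, 318. Grand total N = 641.
Expected counts (row total × column total / N):
  First contact, Phone: 183×323/641 = 92.2137
  First contact, Email: 183×318/641 = 90.7863
  Escalated, Phone: 341×323/641 = 171.8300
  Escalated, Email: 341×318/641 = 169.1700
  Unresolved, Phone: 117×323/641 = 58.9563
  Unresolved, Email: 117×318/641 = 58.0437
Contributions (O − E)²/E:
  (49 − 92.2137)²/92.2137 = 20.2510
  (134 − 90.7863)²/90.7863 = 20.5694
  (221 − 171.8300)²/171.8300 = 14.0702
  (120 − 169.1700)²/169.1700 = 14.2915
  (53 − 58.9563)²/58.9563 = 0.6018
  (64 − 58.0437)²/58.0437 = 0.6112
χ² = 20.2510 + 20.5694 + 14.0702 + 14.2915 + 0.6018 + 0.6112 = 70.395

70.395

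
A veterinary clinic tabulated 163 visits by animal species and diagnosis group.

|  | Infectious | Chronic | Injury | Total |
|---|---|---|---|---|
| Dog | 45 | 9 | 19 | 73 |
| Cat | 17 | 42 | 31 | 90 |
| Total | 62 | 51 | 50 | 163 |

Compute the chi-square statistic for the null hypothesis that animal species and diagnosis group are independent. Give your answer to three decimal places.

35.491

Grand total N = 163.
Expected counts (row total × column total / N):
  Dog, Infectious: 73×62/163 = 27.76687
  Dog, Chronic: 73×51/163 = 22.84049
  Dog, Injury: 73×50/163 = 22.39264
  Cat, Infectious: 90×62/163 = 34.23313
  Cat, Chronic: 90×51/163 = 28.15951
  Cat, Injury: 90×50/163 = 27.60736
Contributions (O − E)²/E:
  (45 − 27.76687)²/27.76687 = 10.6955
  (9 − 22.84049)²/22.84049 = 8.3868
  (19 − 22.39264)²/22.39264 = 0.5140
  (17 − 34.23313)²/34.23313 = 8.6752
  (42 − 28.15951)²/28.15951 = 6.8026
  (31 − 27.60736)²/27.60736 = 0.4169
χ² = 10.6955 + 8.3868 + 0.5140 + 8.6752 + 6.8026 + 0.4169 = 35.491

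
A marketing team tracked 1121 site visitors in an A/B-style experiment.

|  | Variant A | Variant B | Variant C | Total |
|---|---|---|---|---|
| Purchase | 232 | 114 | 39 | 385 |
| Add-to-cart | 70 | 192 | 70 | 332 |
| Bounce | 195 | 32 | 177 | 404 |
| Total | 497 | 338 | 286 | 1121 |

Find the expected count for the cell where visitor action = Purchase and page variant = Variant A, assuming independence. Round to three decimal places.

170.691

Row total (Purchase) = 385; column total (Variant A) = 497; grand total N = 1121.
Expected count = (row total × column total) / N = 385 × 497 / 1121 = 170.691.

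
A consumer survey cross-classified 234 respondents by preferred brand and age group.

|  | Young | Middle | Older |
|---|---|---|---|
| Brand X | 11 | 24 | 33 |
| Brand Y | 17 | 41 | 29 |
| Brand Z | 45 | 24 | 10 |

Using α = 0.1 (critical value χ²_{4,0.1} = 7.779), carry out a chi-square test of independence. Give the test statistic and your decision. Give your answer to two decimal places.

Row totals: 68, 87, 79. Column totals: 73, 89, 72. Grand total N = 234.
Expected counts (row total × column total / N):
  Brand X, Young: 68×73/234 = 21.214
  Brand X, Middle: 68×89/234 = 25.863
  Brand X, Older: 68×72/234 = 20.923
  Brand Y, Young: 87×73/234 = 27.141
  Brand Y, Middle: 87×89/234 = 33.090
  Brand Y, Older: 87×72/234 = 26.769
  Brand Z, Young: 79×73/234 = 24.645
  Brand Z, Middle: 79×89/234 = 30.047
  Brand Z, Older: 79×72/234 = 24.308
Contributions (O − E)²/E:
  (11 − 21.214)²/21.214 = 4.9178
  (24 − 25.863)²/25.863 = 0.1342
  (33 − 20.923)²/20.923 = 6.9710
  (17 − 27.141)²/27.141 = 3.7891
  (41 − 33.090)²/33.090 = 1.8908
  (29 − 26.769)²/26.769 = 0.1859
  (45 − 24.645)²/24.645 = 16.8118
  (24 − 30.047)²/30.047 = 1.2170
  (10 − 24.308)²/24.308 = 8.4219
χ² = 4.9178 + 0.1342 + 6.9710 + 3.7891 + 1.8908 + 0.1859 + 16.8118 + 1.2170 + 8.4219 = 44.34
df = (3−1)(3−1) = 4. Since 44.34 > 7.779, reject the null hypothesis of independence at α = 0.1.

44.34; reject H₀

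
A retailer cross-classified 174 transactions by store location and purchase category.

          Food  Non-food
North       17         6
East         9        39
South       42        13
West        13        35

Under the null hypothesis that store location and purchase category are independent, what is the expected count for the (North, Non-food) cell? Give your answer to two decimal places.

12.29

Row total (North) = 23; column total (Non-food) = 93; grand total N = 174.
Expected count = (row total × column total) / N = 23 × 93 / 174 = 12.29.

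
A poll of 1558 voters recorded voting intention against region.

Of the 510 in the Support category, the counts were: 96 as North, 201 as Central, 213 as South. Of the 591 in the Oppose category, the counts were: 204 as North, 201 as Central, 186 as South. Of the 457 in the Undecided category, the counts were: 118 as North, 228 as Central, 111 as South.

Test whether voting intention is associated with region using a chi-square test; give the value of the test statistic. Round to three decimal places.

64.598

Row totals: 510, 591, 457. Column totals: 418, 630, 510. Grand total N = 1558.
Expected counts (row total × column total / N):
  Support, North: 510×418/1558 = 136.8293
  Support, Central: 510×630/1558 = 206.2259
  Support, South: 510×510/1558 = 166.9448
  Oppose, North: 591×418/1558 = 158.5610
  Oppose, Central: 591×630/1558 = 238.9795
  Oppose, South: 591×510/1558 = 193.4596
  Undecided, North: 457×418/1558 = 122.6098
  Undecided, Central: 457×630/1558 = 184.7946
  Undecided, South: 457×510/1558 = 149.5956
Contributions (O − E)²/E:
  (96 − 136.8293)²/136.8293 = 12.1833
  (201 − 206.2259)²/206.2259 = 0.1324
  (213 − 166.9448)²/166.9448 = 12.7053
  (204 − 158.5610)²/158.5610 = 13.0215
  (201 − 238.9795)²/238.9795 = 6.0358
  (186 − 193.4596)²/193.4596 = 0.2876
  (118 − 122.6098)²/122.6098 = 0.1733
  (228 − 184.7946)²/184.7946 = 10.1015
  (111 − 149.5956)²/149.5956 = 9.9576
χ² = 12.1833 + 0.1324 + 12.7053 + 13.0215 + 6.0358 + 0.2876 + 0.1733 + 10.1015 + 9.9576 = 64.598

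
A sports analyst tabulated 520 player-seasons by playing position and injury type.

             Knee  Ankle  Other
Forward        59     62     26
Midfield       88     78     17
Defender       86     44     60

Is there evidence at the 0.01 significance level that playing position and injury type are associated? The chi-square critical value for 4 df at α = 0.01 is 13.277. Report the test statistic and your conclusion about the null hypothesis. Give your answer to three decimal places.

37.663; reject H₀

Row totals: 147, 183, 190. Column totals: 233, 184, 103. Grand total N = 520.
Expected counts (row total × column total / N):
  Forward, Knee: 147×233/520 = 65.8673
  Forward, Ankle: 147×184/520 = 52.0154
  Forward, Other: 147×103/520 = 29.1173
  Midfield, Knee: 183×233/520 = 81.9981
  Midfield, Ankle: 183×184/520 = 64.7538
  Midfield, Other: 183×103/520 = 36.2481
  Defender, Knee: 190×233/520 = 85.1346
  Defender, Ankle: 190×184/520 = 67.2308
  Defender, Other: 190×103/520 = 37.6346
Contributions (O − E)²/E:
  (59 − 65.8673)²/65.8673 = 0.7160
  (62 − 52.0154)²/52.0154 = 1.9166
  (26 − 29.1173)²/29.1173 = 0.3337
  (88 − 81.9981)²/81.9981 = 0.4393
  (78 − 64.7538)²/64.7538 = 2.7097
  (17 − 36.2481)²/36.2481 = 10.2209
  (86 − 85.1346)²/85.1346 = 0.0088
  (44 − 67.2308)²/67.2308 = 8.0271
  (60 − 37.6346)²/37.6346 = 13.2913
χ² = 0.7160 + 1.9166 + 0.3337 + 0.4393 + 2.7097 + 10.2209 + 0.0088 + 8.0271 + 13.2913 = 37.663
df = (3−1)(3−1) = 4. Since 37.663 > 13.277, reject the null hypothesis of independence at α = 0.01.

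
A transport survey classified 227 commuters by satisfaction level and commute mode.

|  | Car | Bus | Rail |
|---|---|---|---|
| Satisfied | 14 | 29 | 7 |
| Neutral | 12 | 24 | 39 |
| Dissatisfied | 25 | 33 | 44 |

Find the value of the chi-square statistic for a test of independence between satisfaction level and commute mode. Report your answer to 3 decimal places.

Row totals: 50, 75, 102. Column totals: 51, 86, 90. Grand total N = 227.
Expected counts (row total × column total / N):
  Satisfied, Car: 50×51/227 = 11.2335
  Satisfied, Bus: 50×86/227 = 18.9427
  Satisfied, Rail: 50×90/227 = 19.8238
  Neutral, Car: 75×51/227 = 16.8502
  Neutral, Bus: 75×86/227 = 28.4141
  Neutral, Rail: 75×90/227 = 29.7357
  Dissatisfied, Car: 102×51/227 = 22.9163
  Dissatisfied, Bus: 102×86/227 = 38.6432
  Dissatisfied, Rail: 102×90/227 = 40.4405
Contributions (O − E)²/E:
  (14 − 11.2335)²/11.2335 = 0.6813
  (29 − 18.9427)²/18.9427 = 5.3398
  (7 − 19.8238)²/19.8238 = 8.2956
  (12 − 16.8502)²/16.8502 = 1.3961
  (24 − 28.4141)²/28.4141 = 0.6857
  (39 − 29.7357)²/29.7357 = 2.8863
  (25 − 22.9163)²/22.9163 = 0.1895
  (33 − 38.6432)²/38.6432 = 0.8241
  (44 − 40.4405)²/40.4405 = 0.3133
χ² = 0.6813 + 5.3398 + 8.2956 + 1.3961 + 0.6857 + 2.8863 + 0.1895 + 0.8241 + 0.3133 = 20.612

20.612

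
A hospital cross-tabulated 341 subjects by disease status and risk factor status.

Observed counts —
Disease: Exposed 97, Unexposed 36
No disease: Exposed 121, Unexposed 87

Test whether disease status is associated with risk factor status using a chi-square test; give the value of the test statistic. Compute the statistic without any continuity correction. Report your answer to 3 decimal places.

Row totals: 133, 208. Column totals: 218, 123. Grand total N = 341.
Expected counts (row total × column total / N):
  Disease, Exposed: 133×218/341 = 85.0264
  Disease, Unexposed: 133×123/341 = 47.9736
  No disease, Exposed: 208×218/341 = 132.9736
  No disease, Unexposed: 208×123/341 = 75.0264
Contributions (O − E)²/E:
  (97 − 85.0264)²/85.0264 = 1.6861
  (36 − 47.9736)²/47.9736 = 2.9885
  (121 − 132.9736)²/132.9736 = 1.0782
  (87 − 75.0264)²/75.0264 = 1.9109
χ² = 1.6861 + 2.9885 + 1.0782 + 1.9109 = 7.664

7.664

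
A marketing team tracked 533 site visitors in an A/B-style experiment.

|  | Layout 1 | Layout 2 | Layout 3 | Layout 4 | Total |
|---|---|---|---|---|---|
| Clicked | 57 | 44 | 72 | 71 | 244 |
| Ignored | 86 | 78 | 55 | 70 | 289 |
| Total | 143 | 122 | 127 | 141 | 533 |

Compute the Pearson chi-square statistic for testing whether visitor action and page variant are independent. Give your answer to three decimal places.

13.939

Grand total N = 533.
Expected counts (row total × column total / N):
  Clicked, Layout 1: 244×143/533 = 65.4634
  Clicked, Layout 2: 244×122/533 = 55.8499
  Clicked, Layout 3: 244×127/533 = 58.1388
  Clicked, Layout 4: 244×141/533 = 64.5478
  Ignored, Layout 1: 289×143/533 = 77.5366
  Ignored, Layout 2: 289×122/533 = 66.1501
  Ignored, Layout 3: 289×127/533 = 68.8612
  Ignored, Layout 4: 289×141/533 = 76.4522
Contributions (O − E)²/E:
  (57 − 65.4634)²/65.4634 = 1.0942
  (44 − 55.8499)²/55.8499 = 2.5142
  (72 − 58.1388)²/58.1388 = 3.3047
  (71 − 64.5478)²/64.5478 = 0.6450
  (86 − 77.5366)²/77.5366 = 0.9238
  (78 − 66.1501)²/66.1501 = 2.1228
  (55 − 68.8612)²/68.8612 = 2.7901
  (70 − 76.4522)²/76.4522 = 0.5445
χ² = 1.0942 + 2.5142 + 3.3047 + 0.6450 + 0.9238 + 2.1228 + 2.7901 + 0.5445 = 13.939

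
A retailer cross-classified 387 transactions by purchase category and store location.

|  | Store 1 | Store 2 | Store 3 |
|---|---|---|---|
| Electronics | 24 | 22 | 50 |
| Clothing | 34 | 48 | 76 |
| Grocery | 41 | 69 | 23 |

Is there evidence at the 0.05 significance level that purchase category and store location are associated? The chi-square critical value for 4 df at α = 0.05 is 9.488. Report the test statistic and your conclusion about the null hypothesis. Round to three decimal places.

Row totals: 96, 158, 133. Column totals: 99, 139, 149. Grand total N = 387.
Expected counts (row total × column total / N):
  Electronics, Store 1: 96×99/387 = 24.5581
  Electronics, Store 2: 96×139/387 = 34.4806
  Electronics, Store 3: 96×149/387 = 36.9612
  Clothing, Store 1: 158×99/387 = 40.4186
  Clothing, Store 2: 158×139/387 = 56.7494
  Clothing, Store 3: 158×149/387 = 60.8320
  Grocery, Store 1: 133×99/387 = 34.0233
  Grocery, Store 2: 133×139/387 = 47.7700
  Grocery, Store 3: 133×149/387 = 51.2067
Contributions (O − E)²/E:
  (24 − 24.5581)²/24.5581 = 0.0127
  (22 − 34.4806)²/34.4806 = 4.5175
  (50 − 36.9612)²/36.9612 = 4.5997
  (34 − 40.4186)²/40.4186 = 1.0193
  (48 − 56.7494)²/56.7494 = 1.3489
  (76 − 60.8320)²/60.8320 = 3.7820
  (41 − 34.0233)²/34.0233 = 1.4306
  (69 − 47.7700)²/47.7700 = 9.4351
  (23 − 51.2067)²/51.2067 = 15.5374
χ² = 0.0127 + 4.5175 + 4.5997 + 1.0193 + 1.3489 + 3.7820 + 1.4306 + 9.4351 + 15.5374 = 41.683
df = (3−1)(3−1) = 4. Since 41.683 > 9.488, reject the null hypothesis of independence at α = 0.05.

41.683; reject H₀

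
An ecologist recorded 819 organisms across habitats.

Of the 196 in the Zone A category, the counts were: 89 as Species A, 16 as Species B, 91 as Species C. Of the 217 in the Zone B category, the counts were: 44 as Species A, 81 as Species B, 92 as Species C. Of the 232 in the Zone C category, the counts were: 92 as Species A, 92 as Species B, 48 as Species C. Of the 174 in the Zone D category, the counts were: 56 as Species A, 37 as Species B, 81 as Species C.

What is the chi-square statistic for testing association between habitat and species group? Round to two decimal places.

97.02

Row totals: 196, 217, 232, 174. Column totals: 281, 226, 312. Grand total N = 819.
Expected counts (row total × column total / N):
  Zone A, Species A: 196×281/819 = 67.248
  Zone A, Species B: 196×226/819 = 54.085
  Zone A, Species C: 196×312/819 = 74.667
  Zone B, Species A: 217×281/819 = 74.453
  Zone B, Species B: 217×226/819 = 59.880
  Zone B, Species C: 217×312/819 = 82.667
  Zone C, Species A: 232×281/819 = 79.600
  Zone C, Species B: 232×226/819 = 64.020
  Zone C, Species C: 232×312/819 = 88.381
  Zone D, Species A: 174×281/819 = 59.700
  Zone D, Species B: 174×226/819 = 48.015
  Zone D, Species C: 174×312/819 = 66.286
Contributions (O − E)²/E:
  (89 − 67.248)²/67.248 = 7.0359
  (16 − 54.085)²/54.085 = 26.8183
  (91 − 74.667)²/74.667 = 3.5728
  (44 − 74.453)²/74.453 = 12.4560
  (81 − 59.880)²/59.880 = 7.4491
  (92 − 82.667)²/82.667 = 1.0537
  (92 − 79.600)²/79.600 = 1.9317
  (92 − 64.020)²/64.020 = 12.2287
  (48 − 88.381)²/88.381 = 18.4500
  (56 − 59.700)²/59.700 = 0.2293
  (37 − 48.015)²/48.015 = 2.5269
  (81 − 66.286)²/66.286 = 3.2662
χ² = 7.0359 + 26.8183 + 3.5728 + 12.4560 + 7.4491 + 1.0537 + 1.9317 + 12.2287 + 18.4500 + 0.2293 + 2.5269 + 3.2662 = 97.02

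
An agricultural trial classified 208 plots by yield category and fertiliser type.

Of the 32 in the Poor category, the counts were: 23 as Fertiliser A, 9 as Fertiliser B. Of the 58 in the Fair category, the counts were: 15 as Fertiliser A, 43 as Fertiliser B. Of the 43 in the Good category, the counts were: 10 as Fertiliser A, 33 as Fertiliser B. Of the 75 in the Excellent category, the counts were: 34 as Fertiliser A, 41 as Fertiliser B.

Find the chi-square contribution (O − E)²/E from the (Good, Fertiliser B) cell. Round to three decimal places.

Row total (Good) = 43; column total (Fertiliser B) = 126; N = 208.
Expected count E = 43 × 126 / 208 = 26.0481.
Contribution = (O − E)²/E = (33 − 26.0481)² / 26.0481 = 1.855.

1.855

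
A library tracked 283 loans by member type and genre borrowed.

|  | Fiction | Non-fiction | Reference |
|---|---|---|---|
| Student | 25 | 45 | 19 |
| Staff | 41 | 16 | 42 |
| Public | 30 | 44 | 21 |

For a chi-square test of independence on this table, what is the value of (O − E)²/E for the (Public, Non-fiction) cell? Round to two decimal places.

2.17

Row total (Public) = 95; column total (Non-fiction) = 105; N = 283.
Expected count E = 95 × 105 / 283 = 35.247.
Contribution = (O − E)²/E = (44 − 35.247)² / 35.247 = 2.17.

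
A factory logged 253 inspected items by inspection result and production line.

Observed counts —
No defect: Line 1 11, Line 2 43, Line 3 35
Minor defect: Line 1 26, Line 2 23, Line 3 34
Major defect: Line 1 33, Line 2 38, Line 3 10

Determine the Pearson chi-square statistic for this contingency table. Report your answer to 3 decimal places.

31.993

Row totals: 89, 83, 81. Column totals: 70, 104, 79. Grand total N = 253.
Expected counts (row total × column total / N):
  No defect, Line 1: 89×70/253 = 24.6245
  No defect, Line 2: 89×104/253 = 36.5850
  No defect, Line 3: 89×79/253 = 27.7905
  Minor defect, Line 1: 83×70/253 = 22.9644
  Minor defect, Line 2: 83×104/253 = 34.1186
  Minor defect, Line 3: 83×79/253 = 25.9170
  Major defect, Line 1: 81×70/253 = 22.4111
  Major defect, Line 2: 81×104/253 = 33.2964
  Major defect, Line 3: 81×79/253 = 25.2925
Contributions (O − E)²/E:
  (11 − 24.6245)²/24.6245 = 7.5383
  (43 − 36.5850)²/36.5850 = 1.1248
  (35 − 27.7905)²/27.7905 = 1.8703
  (26 − 22.9644)²/22.9644 = 0.4013
  (23 − 34.1186)²/34.1186 = 3.6233
  (34 − 25.9170)²/25.9170 = 2.5209
  (33 − 22.4111)²/22.4111 = 5.0031
  (38 − 33.2964)²/33.2964 = 0.6645
  (10 − 25.2925)²/25.2925 = 9.2462
χ² = 7.5383 + 1.1248 + 1.8703 + 0.4013 + 3.6233 + 2.5209 + 5.0031 + 0.6645 + 9.2462 = 31.993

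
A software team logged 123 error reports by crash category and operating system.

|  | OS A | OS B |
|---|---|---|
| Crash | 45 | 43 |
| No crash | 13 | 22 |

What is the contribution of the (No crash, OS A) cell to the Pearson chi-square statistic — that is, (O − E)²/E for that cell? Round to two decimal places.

Row total (No crash) = 35; column total (OS A) = 58; N = 123.
Expected count E = 35 × 58 / 123 = 16.504.
Contribution = (O − E)²/E = (13 − 16.504)² / 16.504 = 0.74.

0.74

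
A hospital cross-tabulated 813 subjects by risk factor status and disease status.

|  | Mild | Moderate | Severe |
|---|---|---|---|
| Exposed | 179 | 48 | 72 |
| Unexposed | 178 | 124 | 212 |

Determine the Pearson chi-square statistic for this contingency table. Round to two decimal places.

Row totals: 299, 514. Column totals: 357, 172, 284. Grand total N = 813.
Expected counts (row total × column total / N):
  Exposed, Mild: 299×357/813 = 131.295
  Exposed, Moderate: 299×172/813 = 63.257
  Exposed, Severe: 299×284/813 = 104.448
  Unexposed, Mild: 514×357/813 = 225.705
  Unexposed, Moderate: 514×172/813 = 108.743
  Unexposed, Severe: 514×284/813 = 179.552
Contributions (O − E)²/E:
  (179 − 131.295)²/131.295 = 17.3332
  (48 − 63.257)²/63.257 = 3.6798
  (72 − 104.448)²/104.448 = 10.0804
  (178 − 225.705)²/225.705 = 10.0829
  (124 − 108.743)²/108.743 = 2.1406
  (212 − 179.552)²/179.552 = 5.8639
χ² = 17.3332 + 3.6798 + 10.0804 + 10.0829 + 2.1406 + 5.8639 = 49.18

49.18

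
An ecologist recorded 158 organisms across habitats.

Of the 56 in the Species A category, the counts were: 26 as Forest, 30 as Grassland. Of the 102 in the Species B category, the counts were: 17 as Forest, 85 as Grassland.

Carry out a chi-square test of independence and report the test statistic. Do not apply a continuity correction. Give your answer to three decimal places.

Row totals: 56, 102. Column totals: 43, 115. Grand total N = 158.
Expected counts (row total × column total / N):
  Species A, Forest: 56×43/158 = 15.2405
  Species A, Grassland: 56×115/158 = 40.7595
  Species B, Forest: 102×43/158 = 27.7595
  Species B, Grassland: 102×115/158 = 74.2405
Contributions (O − E)²/E:
  (26 − 15.2405)²/15.2405 = 7.5960
  (30 − 40.7595)²/40.7595 = 2.8402
  (17 − 27.7595)²/27.7595 = 4.1704
  (85 − 74.2405)²/74.2405 = 1.5593
χ² = 7.5960 + 2.8402 + 4.1704 + 1.5593 = 16.166

16.166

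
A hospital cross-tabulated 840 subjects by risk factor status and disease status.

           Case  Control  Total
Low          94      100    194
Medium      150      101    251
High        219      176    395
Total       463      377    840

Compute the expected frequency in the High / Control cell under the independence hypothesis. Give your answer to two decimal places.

177.28

Row total (High) = 395; column total (Control) = 377; grand total N = 840.
Expected count = (row total × column total) / N = 395 × 377 / 840 = 177.28.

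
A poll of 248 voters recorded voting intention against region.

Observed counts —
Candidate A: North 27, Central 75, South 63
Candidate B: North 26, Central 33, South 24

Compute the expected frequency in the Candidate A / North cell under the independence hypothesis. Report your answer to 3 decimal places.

35.262

Row total (Candidate A) = 165; column total (North) = 53; grand total N = 248.
Expected count = (row total × column total) / N = 165 × 53 / 248 = 35.262.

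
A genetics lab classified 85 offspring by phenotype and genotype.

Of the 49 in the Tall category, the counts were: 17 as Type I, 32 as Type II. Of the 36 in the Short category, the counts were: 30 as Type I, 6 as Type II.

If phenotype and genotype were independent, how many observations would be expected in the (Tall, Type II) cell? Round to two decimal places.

21.91

Row total (Tall) = 49; column total (Type II) = 38; grand total N = 85.
Expected count = (row total × column total) / N = 49 × 38 / 85 = 21.91.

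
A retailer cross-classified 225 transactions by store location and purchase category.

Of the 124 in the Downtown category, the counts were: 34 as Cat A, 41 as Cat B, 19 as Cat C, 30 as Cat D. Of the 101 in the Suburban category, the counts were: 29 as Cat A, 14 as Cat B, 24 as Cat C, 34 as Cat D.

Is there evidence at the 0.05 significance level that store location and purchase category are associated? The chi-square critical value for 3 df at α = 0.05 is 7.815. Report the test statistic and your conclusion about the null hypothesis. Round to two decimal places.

Row totals: 124, 101. Column totals: 63, 55, 43, 64. Grand total N = 225.
Expected counts (row total × column total / N):
  Downtown, Cat A: 124×63/225 = 34.720
  Downtown, Cat B: 124×55/225 = 30.311
  Downtown, Cat C: 124×43/225 = 23.698
  Downtown, Cat D: 124×64/225 = 35.271
  Suburban, Cat A: 101×63/225 = 28.280
  Suburban, Cat B: 101×55/225 = 24.689
  Suburban, Cat C: 101×43/225 = 19.302
  Suburban, Cat D: 101×64/225 = 28.729
Contributions (O − E)²/E:
  (34 − 34.720)²/34.720 = 0.0149
  (41 − 30.311)²/30.311 = 3.7694
  (19 − 23.698)²/23.698 = 0.9314
  (30 − 35.271)²/35.271 = 0.7877
  (29 − 28.280)²/28.280 = 0.0183
  (14 − 24.689)²/24.689 = 4.6278
  (24 − 19.302)²/19.302 = 1.1435
  (34 − 28.729)²/28.729 = 0.9671
χ² = 0.0149 + 3.7694 + 0.9314 + 0.7877 + 0.0183 + 4.6278 + 1.1435 + 0.9671 = 12.26
df = (2−1)(4−1) = 3. Since 12.26 > 7.815, reject the null hypothesis of independence at α = 0.05.

12.26; reject H₀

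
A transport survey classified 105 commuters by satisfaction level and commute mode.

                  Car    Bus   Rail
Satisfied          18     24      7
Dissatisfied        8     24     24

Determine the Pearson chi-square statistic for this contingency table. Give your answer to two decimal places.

12.76

Row totals: 49, 56. Column totals: 26, 48, 31. Grand total N = 105.
Expected counts (row total × column total / N):
  Satisfied, Car: 49×26/105 = 12.133
  Satisfied, Bus: 49×48/105 = 22.400
  Satisfied, Rail: 49×31/105 = 14.467
  Dissatisfied, Car: 56×26/105 = 13.867
  Dissatisfied, Bus: 56×48/105 = 25.600
  Dissatisfied, Rail: 56×31/105 = 16.533
Contributions (O − E)²/E:
  (18 − 12.133)²/12.133 = 2.8370
  (24 − 22.400)²/22.400 = 0.1143
  (7 − 14.467)²/14.467 = 3.8540
  (8 − 13.867)²/13.867 = 2.4823
  (24 − 25.600)²/25.600 = 0.1000
  (24 − 16.533)²/16.533 = 3.3724
χ² = 2.8370 + 0.1143 + 3.8540 + 2.4823 + 0.1000 + 3.3724 = 12.76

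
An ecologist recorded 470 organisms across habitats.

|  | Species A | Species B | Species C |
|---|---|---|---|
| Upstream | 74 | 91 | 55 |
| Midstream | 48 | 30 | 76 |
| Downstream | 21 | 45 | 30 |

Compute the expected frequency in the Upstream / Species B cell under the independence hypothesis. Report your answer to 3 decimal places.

Row total (Upstream) = 220; column total (Species B) = 166; grand total N = 470.
Expected count = (row total × column total) / N = 220 × 166 / 470 = 77.702.

77.702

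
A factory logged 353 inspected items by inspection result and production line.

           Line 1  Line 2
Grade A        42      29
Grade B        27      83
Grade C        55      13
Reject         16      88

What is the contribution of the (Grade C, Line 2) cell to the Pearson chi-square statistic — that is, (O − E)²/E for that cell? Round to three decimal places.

19.150

Row total (Grade C) = 68; column total (Line 2) = 213; N = 353.
Expected count E = 68 × 213 / 353 = 41.0312.
Contribution = (O − E)²/E = (13 − 41.0312)² / 41.0312 = 19.150.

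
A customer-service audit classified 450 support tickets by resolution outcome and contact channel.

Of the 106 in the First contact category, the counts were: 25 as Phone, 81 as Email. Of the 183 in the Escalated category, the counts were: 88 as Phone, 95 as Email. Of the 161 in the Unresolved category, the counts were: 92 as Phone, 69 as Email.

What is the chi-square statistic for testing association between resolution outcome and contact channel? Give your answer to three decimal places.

29.818

Row totals: 106, 183, 161. Column totals: 205, 245. Grand total N = 450.
Expected counts (row total × column total / N):
  First contact, Phone: 106×205/450 = 48.28889
  First contact, Email: 106×245/450 = 57.71111
  Escalated, Phone: 183×205/450 = 83.36667
  Escalated, Email: 183×245/450 = 99.63333
  Unresolved, Phone: 161×205/450 = 73.34444
  Unresolved, Email: 161×245/450 = 87.65556
Contributions (O − E)²/E:
  (25 − 48.28889)²/48.28889 = 11.2318
  (81 − 57.71111)²/57.71111 = 9.3981
  (88 − 83.36667)²/83.36667 = 0.2575
  (95 − 99.63333)²/99.63333 = 0.2155
  (92 − 73.34444)²/73.34444 = 4.7451
  (69 − 87.65556)²/87.65556 = 3.9704
χ² = 11.2318 + 9.3981 + 0.2575 + 0.2155 + 4.7451 + 3.9704 = 29.818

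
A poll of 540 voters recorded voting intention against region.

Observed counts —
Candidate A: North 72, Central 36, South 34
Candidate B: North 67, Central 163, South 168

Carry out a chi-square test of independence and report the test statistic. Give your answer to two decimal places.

62.89

Row totals: 142, 398. Column totals: 139, 199, 202. Grand total N = 540.
Expected counts (row total × column total / N):
  Candidate A, North: 142×139/540 = 36.552
  Candidate A, Central: 142×199/540 = 52.330
  Candidate A, South: 142×202/540 = 53.119
  Candidate B, North: 398×139/540 = 102.448
  Candidate B, Central: 398×199/540 = 146.670
  Candidate B, South: 398×202/540 = 148.881
Contributions (O − E)²/E:
  (72 − 36.552)²/36.552 = 34.3773
  (36 − 52.330)²/52.330 = 5.0959
  (34 − 53.119)²/53.119 = 6.8815
  (67 − 102.448)²/102.448 = 12.2654
  (163 − 146.670)²/146.670 = 1.8182
  (168 − 148.881)²/148.881 = 2.4552
χ² = 34.3773 + 5.0959 + 6.8815 + 12.2654 + 1.8182 + 2.4552 = 62.89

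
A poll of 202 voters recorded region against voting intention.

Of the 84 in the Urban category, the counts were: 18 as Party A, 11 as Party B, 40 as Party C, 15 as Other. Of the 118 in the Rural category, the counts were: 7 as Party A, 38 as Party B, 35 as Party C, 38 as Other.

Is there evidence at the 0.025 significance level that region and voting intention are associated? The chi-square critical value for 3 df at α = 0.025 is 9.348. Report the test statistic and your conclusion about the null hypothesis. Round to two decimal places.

Row totals: 84, 118. Column totals: 25, 49, 75, 53. Grand total N = 202.
Expected counts (row total × column total / N):
  Urban, Party A: 84×25/202 = 10.396
  Urban, Party B: 84×49/202 = 20.376
  Urban, Party C: 84×75/202 = 31.188
  Urban, Other: 84×53/202 = 22.040
  Rural, Party A: 118×25/202 = 14.604
  Rural, Party B: 118×49/202 = 28.624
  Rural, Party C: 118×75/202 = 43.812
  Rural, Other: 118×53/202 = 30.960
Contributions (O − E)²/E:
  (18 − 10.396)²/10.396 = 5.5618
  (11 − 20.376)²/20.376 = 4.3144
  (40 − 31.188)²/31.188 = 2.4898
  (15 − 22.040)²/22.040 = 2.2487
  (7 − 14.604)²/14.604 = 3.9592
  (38 − 28.624)²/28.624 = 3.0712
  (35 − 43.812)²/43.812 = 1.7724
  (38 − 30.960)²/30.960 = 1.6008
χ² = 5.5618 + 4.3144 + 2.4898 + 2.2487 + 3.9592 + 3.0712 + 1.7724 + 1.6008 = 25.02
df = (2−1)(4−1) = 3. Since 25.02 > 9.348, reject the null hypothesis of independence at α = 0.025.

25.02; reject H₀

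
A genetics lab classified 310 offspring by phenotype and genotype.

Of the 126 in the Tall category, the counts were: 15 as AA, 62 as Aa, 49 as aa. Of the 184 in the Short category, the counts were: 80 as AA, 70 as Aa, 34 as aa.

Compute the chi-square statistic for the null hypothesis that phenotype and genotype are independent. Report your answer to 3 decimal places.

Row totals: 126, 184. Column totals: 95, 132, 83. Grand total N = 310.
Expected counts (row total × column total / N):
  Tall, AA: 126×95/310 = 38.6129
  Tall, Aa: 126×132/310 = 53.6516
  Tall, aa: 126×83/310 = 33.7355
  Short, AA: 184×95/310 = 56.3871
  Short, Aa: 184×132/310 = 78.3484
  Short, aa: 184×83/310 = 49.2645
Contributions (O − E)²/E:
  (15 − 38.6129)²/38.6129 = 14.4400
  (62 − 53.6516)²/53.6516 = 1.2990
  (49 − 33.7355)²/33.7355 = 6.9068
  (80 − 56.3871)²/56.3871 = 9.8882
  (70 − 78.3484)²/78.3484 = 0.8896
  (34 − 49.2645)²/49.2645 = 4.7297
χ² = 14.4400 + 1.2990 + 6.9068 + 9.8882 + 0.8896 + 4.7297 = 38.153

38.153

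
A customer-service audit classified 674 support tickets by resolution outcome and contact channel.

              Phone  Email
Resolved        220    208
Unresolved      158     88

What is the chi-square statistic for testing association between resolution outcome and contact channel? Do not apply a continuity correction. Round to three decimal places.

Row totals: 428, 246. Column totals: 378, 296. Grand total N = 674.
Expected counts (row total × column total / N):
  Resolved, Phone: 428×378/674 = 240.0356
  Resolved, Email: 428×296/674 = 187.9644
  Unresolved, Phone: 246×378/674 = 137.9644
  Unresolved, Email: 246×296/674 = 108.0356
Contributions (O − E)²/E:
  (220 − 240.0356)²/240.0356 = 1.6724
  (208 − 187.9644)²/187.9644 = 2.1356
  (158 − 137.9644)²/137.9644 = 2.9096
  (88 − 108.0356)²/108.0356 = 3.7157
χ² = 1.6724 + 2.1356 + 2.9096 + 3.7157 = 10.433

10.433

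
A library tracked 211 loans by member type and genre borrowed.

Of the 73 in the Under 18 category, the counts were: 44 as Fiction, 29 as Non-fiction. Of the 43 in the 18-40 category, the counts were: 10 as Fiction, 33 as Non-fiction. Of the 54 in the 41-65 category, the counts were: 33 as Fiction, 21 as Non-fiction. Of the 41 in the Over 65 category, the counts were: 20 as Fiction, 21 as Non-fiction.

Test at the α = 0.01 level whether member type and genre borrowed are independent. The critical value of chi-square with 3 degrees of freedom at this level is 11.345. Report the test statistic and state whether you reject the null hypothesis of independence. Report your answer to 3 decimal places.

18.037; reject H₀

Row totals: 73, 43, 54, 41. Column totals: 107, 104. Grand total N = 211.
Expected counts (row total × column total / N):
  Under 18, Fiction: 73×107/211 = 37.0190
  Under 18, Non-fiction: 73×104/211 = 35.9810
  18-40, Fiction: 43×107/211 = 21.8057
  18-40, Non-fiction: 43×104/211 = 21.1943
  41-65, Fiction: 54×107/211 = 27.3839
  41-65, Non-fiction: 54×104/211 = 26.6161
  Over 65, Fiction: 41×107/211 = 20.7915
  Over 65, Non-fiction: 41×104/211 = 20.2085
Contributions (O − E)²/E:
  (44 − 37.0190)²/37.0190 = 1.3165
  (29 − 35.9810)²/35.9810 = 1.3544
  (10 − 21.8057)²/21.8057 = 6.3917
  (33 − 21.1943)²/21.1943 = 6.5760
  (33 − 27.3839)²/27.3839 = 1.1518
  (21 − 26.6161)²/26.6161 = 1.1850
  (20 − 20.7915)²/20.7915 = 0.0301
  (21 − 20.2085)²/20.2085 = 0.0310
χ² = 1.3165 + 1.3544 + 6.3917 + 6.5760 + 1.1518 + 1.1850 + 0.0301 + 0.0310 = 18.037
df = (4−1)(2−1) = 3. Since 18.037 > 11.345, reject the null hypothesis of independence at α = 0.01.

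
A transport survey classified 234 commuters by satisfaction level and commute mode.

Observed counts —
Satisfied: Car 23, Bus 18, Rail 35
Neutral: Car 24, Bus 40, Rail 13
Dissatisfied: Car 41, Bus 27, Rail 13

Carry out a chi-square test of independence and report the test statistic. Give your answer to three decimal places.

Row totals: 76, 77, 81. Column totals: 88, 85, 61. Grand total N = 234.
Expected counts (row total × column total / N):
  Satisfied, Car: 76×88/234 = 28.5812
  Satisfied, Bus: 76×85/234 = 27.6068
  Satisfied, Rail: 76×61/234 = 19.8120
  Neutral, Car: 77×88/234 = 28.9573
  Neutral, Bus: 77×85/234 = 27.9701
  Neutral, Rail: 77×61/234 = 20.0726
  Dissatisfied, Car: 81×88/234 = 30.4615
  Dissatisfied, Bus: 81×85/234 = 29.4231
  Dissatisfied, Rail: 81×61/234 = 21.1154
Contributions (O − E)²/E:
  (23 − 28.5812)²/28.5812 = 1.0899
  (18 − 27.6068)²/27.6068 = 3.3430
  (35 − 19.8120)²/19.8120 = 11.6432
  (24 − 28.9573)²/28.9573 = 0.8487
  (40 − 27.9701)²/27.9701 = 5.1740
  (13 − 20.0726)²/20.0726 = 2.4920
  (41 − 30.4615)²/30.4615 = 3.6459
  (27 − 29.4231)²/29.4231 = 0.1996
  (13 − 21.1154)²/21.1154 = 3.1190
χ² = 1.0899 + 3.3430 + 11.6432 + 0.8487 + 5.1740 + 2.4920 + 3.6459 + 0.1996 + 3.1190 = 31.555

31.555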